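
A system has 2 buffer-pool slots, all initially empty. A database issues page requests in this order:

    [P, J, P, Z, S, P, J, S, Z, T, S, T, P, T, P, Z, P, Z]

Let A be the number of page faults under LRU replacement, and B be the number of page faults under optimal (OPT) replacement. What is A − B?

Under LRU: F F . F F F F F F F F . F . . F . . → 12 faults.
Under OPT: F F . F F . F . F F . . F . . F . . → 9 faults.
A − B = 12 − 9 = 3.

3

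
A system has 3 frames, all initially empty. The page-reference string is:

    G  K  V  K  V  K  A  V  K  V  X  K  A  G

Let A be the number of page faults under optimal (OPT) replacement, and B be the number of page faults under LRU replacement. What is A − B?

-1

Under OPT: F F F . . . F . . . F . . F → 6 faults.
Under LRU: F F F . . . F . . . F . F F → 7 faults.
A − B = 6 − 7 = -1.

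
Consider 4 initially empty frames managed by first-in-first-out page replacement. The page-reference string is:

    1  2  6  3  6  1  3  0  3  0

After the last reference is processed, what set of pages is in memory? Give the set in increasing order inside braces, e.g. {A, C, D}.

1 -> miss, frames {1}
2 -> miss, frames {1,2}
6 -> miss, frames {1,2,6}
3 -> miss, frames {1,2,6,3}
6 -> hit
1 -> hit
3 -> hit
0 -> miss, evict 1, frames {2,6,3,0}
3 -> hit
0 -> hit

{0, 2, 3, 6}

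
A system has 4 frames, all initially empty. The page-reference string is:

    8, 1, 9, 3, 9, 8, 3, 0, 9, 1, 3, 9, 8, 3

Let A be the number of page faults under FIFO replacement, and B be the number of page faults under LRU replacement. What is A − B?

-1

Under FIFO: F F F F . . . F . . . . F . → 6 faults.
Under LRU: F F F F . . . F . F . . F . → 7 faults.
A − B = 6 − 7 = -1.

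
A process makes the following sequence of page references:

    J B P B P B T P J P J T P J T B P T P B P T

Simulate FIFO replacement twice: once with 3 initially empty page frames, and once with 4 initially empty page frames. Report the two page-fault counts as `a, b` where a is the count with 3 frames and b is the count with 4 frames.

3 frames: F F F . . . F . F . . . . . . F F F . . . . → 8 faults.
4 frames: F F F . . . F . . . . . . . . . . . . . . . → 4 faults.
4 < 8: adding a frame reduced faults, as is typical.

8, 4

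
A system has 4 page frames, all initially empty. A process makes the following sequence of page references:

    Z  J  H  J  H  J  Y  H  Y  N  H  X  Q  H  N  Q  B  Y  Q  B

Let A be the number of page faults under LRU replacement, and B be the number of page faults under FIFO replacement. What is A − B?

-1

Under LRU: F F F . . . F . . F . F F . . . F F . . → 9 faults.
Under FIFO: F F F . . . F . . F . F F F . . F F . . → 10 faults.
A − B = 9 − 10 = -1.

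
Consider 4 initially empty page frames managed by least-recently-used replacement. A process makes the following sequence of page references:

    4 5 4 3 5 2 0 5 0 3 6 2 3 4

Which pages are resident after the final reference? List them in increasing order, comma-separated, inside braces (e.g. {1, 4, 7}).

{2, 3, 4, 6}

4: miss, frames [4]
5: miss, frames [4, 5]
4: hit
3: miss, frames [5, 4, 3]
5: hit
2: miss, frames [4, 3, 5, 2]
0: miss, evict 4, frames [3, 5, 2, 0]
5: hit
0: hit
3: hit
6: miss, evict 2, frames [5, 0, 3, 6]
2: miss, evict 5, frames [0, 3, 6, 2]
3: hit
4: miss, evict 0, frames [6, 2, 3, 4]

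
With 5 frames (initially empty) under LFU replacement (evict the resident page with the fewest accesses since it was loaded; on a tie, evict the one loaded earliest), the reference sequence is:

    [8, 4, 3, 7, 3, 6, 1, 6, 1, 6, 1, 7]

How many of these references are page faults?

8 -> miss, frames {8}
4 -> miss, frames {8,4}
3 -> miss, frames {8,4,3}
7 -> miss, frames {8,4,3,7}
3 -> hit
6 -> miss, frames {8,4,3,7,6}
1 -> miss, evict 8, frames {4,3,7,6,1}
6 -> hit
1 -> hit
6 -> hit
1 -> hit
7 -> hit
Page faults: 6.

6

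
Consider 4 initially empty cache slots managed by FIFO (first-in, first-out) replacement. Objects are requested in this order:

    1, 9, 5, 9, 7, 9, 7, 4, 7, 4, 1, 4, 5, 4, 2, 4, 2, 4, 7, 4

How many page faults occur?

1 → fault, frames [1]
9 → fault, frames [1, 9]
5 → fault, frames [1, 9, 5]
9 → hit
7 → fault, frames [1, 9, 5, 7]
9 → hit
7 → hit
4 → fault, evict 1, frames [9, 5, 7, 4]
7 → hit
4 → hit
1 → fault, evict 9, frames [5, 7, 4, 1]
4 → hit
5 → hit
4 → hit
2 → fault, evict 5, frames [7, 4, 1, 2]
4 → hit
2 → hit
4 → hit
7 → hit
4 → hit
Page faults: 7.

7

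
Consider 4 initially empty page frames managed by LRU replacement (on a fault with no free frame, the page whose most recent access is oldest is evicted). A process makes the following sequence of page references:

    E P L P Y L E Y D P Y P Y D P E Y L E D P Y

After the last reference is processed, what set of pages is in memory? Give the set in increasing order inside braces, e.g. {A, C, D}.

E → miss, frames [E]
P → miss, frames [E, P]
L → miss, frames [E, P, L]
P → hit
Y → miss, frames [E, L, P, Y]
L → hit
E → hit
Y → hit
D → miss, evict P, frames [L, E, Y, D]
P → miss, evict L, frames [E, Y, D, P]
Y → hit
P → hit
Y → hit
D → hit
P → hit
E → hit
Y → hit
L → miss, evict D, frames [P, E, Y, L]
E → hit
D → miss, evict P, frames [Y, L, E, D]
P → miss, evict Y, frames [L, E, D, P]
Y → miss, evict L, frames [E, D, P, Y]

{D, E, P, Y}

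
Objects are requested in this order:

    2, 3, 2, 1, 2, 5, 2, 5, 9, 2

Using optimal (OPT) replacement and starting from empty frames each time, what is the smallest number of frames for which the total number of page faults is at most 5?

2

f=1: 10 faults
f=2: 5 faults
f=3: 5 faults
f=4: 5 faults
f=5: 5 faults
Smallest f with faults ≤ 5 is 2.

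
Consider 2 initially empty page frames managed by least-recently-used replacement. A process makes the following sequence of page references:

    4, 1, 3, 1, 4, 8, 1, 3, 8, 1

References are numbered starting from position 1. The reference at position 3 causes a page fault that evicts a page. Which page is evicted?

pos 1: 4: fault, frames [4]
pos 2: 1: fault, frames [4, 1]
pos 3: 3: fault, evict 4, frames [1, 3]
At position 3, page 4 is evicted.

4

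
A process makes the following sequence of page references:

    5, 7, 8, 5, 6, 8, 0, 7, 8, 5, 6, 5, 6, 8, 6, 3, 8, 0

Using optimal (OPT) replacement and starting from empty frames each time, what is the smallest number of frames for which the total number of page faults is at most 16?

f=1: 18 faults
f=2: 11 faults
f=3: 9 faults
f=4: 7 faults
f=5: 6 faults
f=6: 6 faults
Smallest f with faults ≤ 16 is 2.

2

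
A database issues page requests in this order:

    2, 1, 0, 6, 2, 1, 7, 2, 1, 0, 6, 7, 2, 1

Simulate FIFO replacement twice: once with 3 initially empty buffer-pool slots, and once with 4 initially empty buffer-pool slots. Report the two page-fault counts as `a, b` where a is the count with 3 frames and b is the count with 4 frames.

3 frames: F F F F F F F . . F F . F F → 11 faults.
4 frames: F F F F . . F F F F F F F F → 12 faults.
12 > 11: adding a frame increased faults — Belady's anomaly.

11, 12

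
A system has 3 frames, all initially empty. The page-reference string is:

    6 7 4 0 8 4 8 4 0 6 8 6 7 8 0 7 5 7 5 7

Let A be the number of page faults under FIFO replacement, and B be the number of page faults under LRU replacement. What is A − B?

-1

Under FIFO: F F F F F . . . . F . . F . F . F . . . → 9 faults.
Under LRU: F F F F F . . . . F F . F . F . F . . . → 10 faults.
A − B = 9 − 10 = -1.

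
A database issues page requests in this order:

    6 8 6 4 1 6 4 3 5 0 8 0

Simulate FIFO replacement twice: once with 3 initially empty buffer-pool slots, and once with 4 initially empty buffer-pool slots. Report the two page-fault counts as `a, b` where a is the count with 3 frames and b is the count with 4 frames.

9, 8

3 frames: F F . F F F . F F F F . → 9 faults.
4 frames: F F . F F . . F F F F . → 8 faults.
8 < 9: adding a frame reduced faults, as is typical.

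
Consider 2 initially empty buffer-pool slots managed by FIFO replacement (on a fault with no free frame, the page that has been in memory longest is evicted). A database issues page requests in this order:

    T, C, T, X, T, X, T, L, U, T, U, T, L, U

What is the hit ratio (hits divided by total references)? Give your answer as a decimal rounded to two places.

0.36

T → miss, frames [T]
C → miss, frames [T, C]
T → hit
X → miss, evict T, frames [C, X]
T → miss, evict C, frames [X, T]
X → hit
T → hit
L → miss, evict X, frames [T, L]
U → miss, evict T, frames [L, U]
T → miss, evict L, frames [U, T]
U → hit
T → hit
L → miss, evict U, frames [T, L]
U → miss, evict T, frames [L, U]
Hits: 5 of 14 references → 5/14 = 0.3571.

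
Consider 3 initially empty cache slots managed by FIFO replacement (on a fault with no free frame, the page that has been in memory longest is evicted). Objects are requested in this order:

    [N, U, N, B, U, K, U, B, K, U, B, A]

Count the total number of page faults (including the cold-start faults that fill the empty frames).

N -> miss, frames (N)
U -> miss, frames (N U)
N -> hit
B -> miss, frames (N U B)
U -> hit
K -> miss, evict N, frames (U B K)
U -> hit
B -> hit
K -> hit
U -> hit
B -> hit
A -> miss, evict U, frames (B K A)
Page faults: 5.

5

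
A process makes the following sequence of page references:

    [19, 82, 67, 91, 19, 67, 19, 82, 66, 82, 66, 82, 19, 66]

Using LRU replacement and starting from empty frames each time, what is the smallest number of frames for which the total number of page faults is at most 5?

f=1: 14 faults
f=2: 10 faults
f=3: 7 faults
f=4: 5 faults
f=5: 5 faults
Smallest f with faults ≤ 5 is 4.

4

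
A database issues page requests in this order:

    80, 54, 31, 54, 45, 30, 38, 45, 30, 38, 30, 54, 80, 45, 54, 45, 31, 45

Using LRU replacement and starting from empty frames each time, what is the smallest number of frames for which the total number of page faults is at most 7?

f=1: 18 faults
f=2: 14 faults
f=3: 10 faults
f=4: 9 faults
f=5: 8 faults
f=6: 6 faults
Smallest f with faults ≤ 7 is 6.

6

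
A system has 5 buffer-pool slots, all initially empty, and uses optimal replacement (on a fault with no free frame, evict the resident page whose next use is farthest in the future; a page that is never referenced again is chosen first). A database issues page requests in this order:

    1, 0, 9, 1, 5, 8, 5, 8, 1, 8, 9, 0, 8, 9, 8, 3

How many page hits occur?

1: fault, frames (1)
0: fault, frames (1 0)
9: fault, frames (1 0 9)
1: hit
5: fault, frames (1 0 9 5)
8: fault, frames (1 0 9 5 8)
5: hit
8: hit
1: hit
8: hit
9: hit
0: hit
8: hit
9: hit
8: hit
3: fault, evict 8, frames (1 0 9 5 3)
Hits: 10.

10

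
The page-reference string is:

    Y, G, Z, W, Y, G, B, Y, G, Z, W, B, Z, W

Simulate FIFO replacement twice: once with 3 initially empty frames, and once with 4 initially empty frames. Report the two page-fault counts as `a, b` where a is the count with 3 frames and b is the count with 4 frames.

3 frames: F F F F F F F . . F F . . . → 9 faults.
4 frames: F F F F . . F F F F F F . . → 10 faults.
10 > 9: adding a frame increased faults — Belady's anomaly.

9, 10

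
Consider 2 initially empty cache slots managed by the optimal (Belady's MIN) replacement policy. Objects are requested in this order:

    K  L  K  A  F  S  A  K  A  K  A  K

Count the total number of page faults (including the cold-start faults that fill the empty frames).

6

K → miss, frames [K]
L → miss, frames [K, L]
K → hit
A → miss, evict L, frames [K, A]
F → miss, evict K, frames [A, F]
S → miss, evict F, frames [A, S]
A → hit
K → miss, evict S, frames [A, K]
A → hit
K → hit
A → hit
K → hit
Page faults: 6.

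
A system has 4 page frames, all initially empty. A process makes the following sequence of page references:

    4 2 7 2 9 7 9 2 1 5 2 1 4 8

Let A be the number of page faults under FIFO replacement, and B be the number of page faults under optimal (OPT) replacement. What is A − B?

2

Under FIFO: F F F . F . . . F F F . F F → 9 faults.
Under OPT: F F F . F . . . F F . . . F → 7 faults.
A − B = 9 − 7 = 2.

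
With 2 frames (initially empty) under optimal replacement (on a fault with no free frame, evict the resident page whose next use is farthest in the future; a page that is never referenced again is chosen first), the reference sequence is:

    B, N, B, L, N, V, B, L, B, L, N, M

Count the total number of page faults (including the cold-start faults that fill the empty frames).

B -> fault, frames [B]
N -> fault, frames [B, N]
B -> hit
L -> fault, evict B, frames [N, L]
N -> hit
V -> fault, evict N, frames [L, V]
B -> fault, evict V, frames [L, B]
L -> hit
B -> hit
L -> hit
N -> fault, evict B, frames [L, N]
M -> fault, evict N, frames [L, M]
Page faults: 7.

7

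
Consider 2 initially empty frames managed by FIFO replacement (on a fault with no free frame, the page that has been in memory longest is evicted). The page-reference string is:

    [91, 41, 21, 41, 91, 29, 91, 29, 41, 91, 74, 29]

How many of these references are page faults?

9

91 -> miss, frames [91]
41 -> miss, frames [91, 41]
21 -> miss, evict 91, frames [41, 21]
41 -> hit
91 -> miss, evict 41, frames [21, 91]
29 -> miss, evict 21, frames [91, 29]
91 -> hit
29 -> hit
41 -> miss, evict 91, frames [29, 41]
91 -> miss, evict 29, frames [41, 91]
74 -> miss, evict 41, frames [91, 74]
29 -> miss, evict 91, frames [74, 29]
Page faults: 9.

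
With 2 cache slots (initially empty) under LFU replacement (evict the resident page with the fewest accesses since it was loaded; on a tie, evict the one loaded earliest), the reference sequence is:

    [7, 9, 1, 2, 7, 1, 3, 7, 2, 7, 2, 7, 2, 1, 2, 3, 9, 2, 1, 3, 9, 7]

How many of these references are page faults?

16

7 → fault, frames [7]
9 → fault, frames [7, 9]
1 → fault, evict 7, frames [9, 1]
2 → fault, evict 9, frames [1, 2]
7 → fault, evict 1, frames [2, 7]
1 → fault, evict 2, frames [7, 1]
3 → fault, evict 7, frames [1, 3]
7 → fault, evict 1, frames [3, 7]
2 → fault, evict 3, frames [7, 2]
7 → hit
2 → hit
7 → hit
2 → hit
1 → fault, evict 7, frames [2, 1]
2 → hit
3 → fault, evict 1, frames [2, 3]
9 → fault, evict 3, frames [2, 9]
2 → hit
1 → fault, evict 9, frames [2, 1]
3 → fault, evict 1, frames [2, 3]
9 → fault, evict 3, frames [2, 9]
7 → fault, evict 9, frames [2, 7]
Page faults: 16.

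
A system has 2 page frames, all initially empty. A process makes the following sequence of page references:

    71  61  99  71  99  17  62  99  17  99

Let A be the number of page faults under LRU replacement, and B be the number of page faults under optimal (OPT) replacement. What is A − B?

Under LRU: F F F F . F F F F . → 8 faults.
Under OPT: F F F . . F F . F . → 6 faults.
A − B = 8 − 6 = 2.

2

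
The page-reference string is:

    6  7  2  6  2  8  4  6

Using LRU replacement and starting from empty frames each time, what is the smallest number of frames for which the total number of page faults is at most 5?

f=1: 8 faults
f=2: 7 faults
f=3: 6 faults
f=4: 5 faults
f=5: 5 faults
Smallest f with faults ≤ 5 is 4.

4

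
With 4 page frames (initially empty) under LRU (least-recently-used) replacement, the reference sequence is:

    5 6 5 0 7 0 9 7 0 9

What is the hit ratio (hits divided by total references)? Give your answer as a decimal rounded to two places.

0.50

5 → miss, frames {5}
6 → miss, frames {5,6}
5 → hit
0 → miss, frames {6,5,0}
7 → miss, frames {6,5,0,7}
0 → hit
9 → miss, evict 6, frames {5,7,0,9}
7 → hit
0 → hit
9 → hit
Hits: 5 of 10 references → 5/10 = 0.5000.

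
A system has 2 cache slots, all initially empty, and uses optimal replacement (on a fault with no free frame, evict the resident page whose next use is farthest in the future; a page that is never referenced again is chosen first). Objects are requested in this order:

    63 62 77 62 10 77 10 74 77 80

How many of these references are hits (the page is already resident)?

63: miss, frames (63)
62: miss, frames (63 62)
77: miss, evict 63, frames (62 77)
62: hit
10: miss, evict 62, frames (77 10)
77: hit
10: hit
74: miss, evict 10, frames (77 74)
77: hit
80: miss, evict 74, frames (77 80)
Hits: 4.

4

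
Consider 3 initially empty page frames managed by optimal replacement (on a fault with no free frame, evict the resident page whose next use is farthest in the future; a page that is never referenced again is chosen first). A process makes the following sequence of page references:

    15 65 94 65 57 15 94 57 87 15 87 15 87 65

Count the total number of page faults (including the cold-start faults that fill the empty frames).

15 → miss, frames {15}
65 → miss, frames {15,65}
94 → miss, frames {15,65,94}
65 → hit
57 → miss, evict 65, frames {15,94,57}
15 → hit
94 → hit
57 → hit
87 → miss, evict 57, frames {15,94,87}
15 → hit
87 → hit
15 → hit
87 → hit
65 → miss, evict 87, frames {15,94,65}
Page faults: 6.

6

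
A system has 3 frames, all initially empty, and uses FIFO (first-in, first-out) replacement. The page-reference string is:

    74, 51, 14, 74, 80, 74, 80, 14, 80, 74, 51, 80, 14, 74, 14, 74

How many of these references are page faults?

7

74 → fault, frames [74]
51 → fault, frames [74, 51]
14 → fault, frames [74, 51, 14]
74 → hit
80 → fault, evict 74, frames [51, 14, 80]
74 → fault, evict 51, frames [14, 80, 74]
80 → hit
14 → hit
80 → hit
74 → hit
51 → fault, evict 14, frames [80, 74, 51]
80 → hit
14 → fault, evict 80, frames [74, 51, 14]
74 → hit
14 → hit
74 → hit
Page faults: 7.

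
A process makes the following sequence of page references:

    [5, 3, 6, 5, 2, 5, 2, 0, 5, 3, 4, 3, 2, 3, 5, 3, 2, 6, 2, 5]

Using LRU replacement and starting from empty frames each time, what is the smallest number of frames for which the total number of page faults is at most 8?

5

f=1: 20 faults
f=2: 14 faults
f=3: 11 faults
f=4: 9 faults
f=5: 7 faults
f=6: 6 faults
Smallest f with faults ≤ 8 is 5.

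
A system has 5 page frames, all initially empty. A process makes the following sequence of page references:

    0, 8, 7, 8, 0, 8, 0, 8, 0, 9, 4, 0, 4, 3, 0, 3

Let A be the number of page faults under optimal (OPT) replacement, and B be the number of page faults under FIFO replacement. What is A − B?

-1

Under OPT: F F F . . . . . . F F . . F . . → 6 faults.
Under FIFO: F F F . . . . . . F F . . F F . → 7 faults.
A − B = 6 − 7 = -1.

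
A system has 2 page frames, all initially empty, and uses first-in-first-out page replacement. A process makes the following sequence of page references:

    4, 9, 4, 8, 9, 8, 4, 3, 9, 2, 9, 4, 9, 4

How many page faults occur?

4 -> miss, frames (4)
9 -> miss, frames (4 9)
4 -> hit
8 -> miss, evict 4, frames (9 8)
9 -> hit
8 -> hit
4 -> miss, evict 9, frames (8 4)
3 -> miss, evict 8, frames (4 3)
9 -> miss, evict 4, frames (3 9)
2 -> miss, evict 3, frames (9 2)
9 -> hit
4 -> miss, evict 9, frames (2 4)
9 -> miss, evict 2, frames (4 9)
4 -> hit
Page faults: 9.

9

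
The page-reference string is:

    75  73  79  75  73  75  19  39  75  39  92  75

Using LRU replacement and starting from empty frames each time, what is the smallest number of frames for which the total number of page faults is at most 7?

3

f=1: 12 faults
f=2: 10 faults
f=3: 6 faults
f=4: 6 faults
f=5: 6 faults
f=6: 6 faults
Smallest f with faults ≤ 7 is 3.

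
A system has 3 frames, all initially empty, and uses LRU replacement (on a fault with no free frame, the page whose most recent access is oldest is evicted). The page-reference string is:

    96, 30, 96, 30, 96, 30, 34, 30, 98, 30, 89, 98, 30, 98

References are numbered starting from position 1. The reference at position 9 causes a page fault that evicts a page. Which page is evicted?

pos 1: 96: miss, frames {96}
pos 2: 30: miss, frames {96,30}
pos 3: 96: hit
pos 4: 30: hit
pos 5: 96: hit
pos 6: 30: hit
pos 7: 34: miss, frames {96,30,34}
pos 8: 30: hit
pos 9: 98: miss, evict 96, frames {34,30,98}
At position 9, page 96 is evicted.

96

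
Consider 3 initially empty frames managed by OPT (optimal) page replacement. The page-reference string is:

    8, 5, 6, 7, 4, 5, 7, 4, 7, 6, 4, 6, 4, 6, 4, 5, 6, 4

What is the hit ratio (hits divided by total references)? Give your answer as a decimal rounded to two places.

0.67

8 -> fault, frames [8]
5 -> fault, frames [8, 5]
6 -> fault, frames [8, 5, 6]
7 -> fault, evict 8, frames [5, 6, 7]
4 -> fault, evict 6, frames [5, 7, 4]
5 -> hit
7 -> hit
4 -> hit
7 -> hit
6 -> fault, evict 7, frames [5, 4, 6]
4 -> hit
6 -> hit
4 -> hit
6 -> hit
4 -> hit
5 -> hit
6 -> hit
4 -> hit
Hits: 12 of 18 references → 12/18 = 0.6667.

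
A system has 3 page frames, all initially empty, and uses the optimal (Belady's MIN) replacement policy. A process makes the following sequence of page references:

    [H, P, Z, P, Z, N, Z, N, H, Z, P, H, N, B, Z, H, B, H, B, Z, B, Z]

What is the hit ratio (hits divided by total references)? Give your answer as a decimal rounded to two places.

H: miss, frames {H}
P: miss, frames {H,P}
Z: miss, frames {H,P,Z}
P: hit
Z: hit
N: miss, evict P, frames {H,Z,N}
Z: hit
N: hit
H: hit
Z: hit
P: miss, evict Z, frames {H,N,P}
H: hit
N: hit
B: miss, evict P, frames {H,N,B}
Z: miss, evict N, frames {H,B,Z}
H: hit
B: hit
H: hit
B: hit
Z: hit
B: hit
Z: hit
Hits: 15 of 22 references → 15/22 = 0.6818.

0.68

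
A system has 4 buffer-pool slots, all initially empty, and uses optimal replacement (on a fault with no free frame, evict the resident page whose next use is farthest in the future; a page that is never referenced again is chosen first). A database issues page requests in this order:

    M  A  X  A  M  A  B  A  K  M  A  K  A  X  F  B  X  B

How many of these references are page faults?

M: fault, frames {M}
A: fault, frames {M,A}
X: fault, frames {M,A,X}
A: hit
M: hit
A: hit
B: fault, frames {M,A,X,B}
A: hit
K: fault, evict B, frames {M,A,X,K}
M: hit
A: hit
K: hit
A: hit
X: hit
F: fault, evict K, frames {M,A,X,F}
B: fault, evict F, frames {M,A,X,B}
X: hit
B: hit
Page faults: 7.

7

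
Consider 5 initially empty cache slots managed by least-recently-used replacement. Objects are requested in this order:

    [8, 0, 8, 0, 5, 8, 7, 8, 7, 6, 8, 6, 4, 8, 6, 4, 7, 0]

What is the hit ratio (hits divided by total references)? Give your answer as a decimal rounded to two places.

0.61

8 -> fault, frames [8]
0 -> fault, frames [8, 0]
8 -> hit
0 -> hit
5 -> fault, frames [8, 0, 5]
8 -> hit
7 -> fault, frames [0, 5, 8, 7]
8 -> hit
7 -> hit
6 -> fault, frames [0, 5, 8, 7, 6]
8 -> hit
6 -> hit
4 -> fault, evict 0, frames [5, 7, 8, 6, 4]
8 -> hit
6 -> hit
4 -> hit
7 -> hit
0 -> fault, evict 5, frames [8, 6, 4, 7, 0]
Hits: 11 of 18 references → 11/18 = 0.6111.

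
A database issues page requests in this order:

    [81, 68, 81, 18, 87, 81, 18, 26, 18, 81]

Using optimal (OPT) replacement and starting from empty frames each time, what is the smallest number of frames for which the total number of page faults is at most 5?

f=1: 10 faults
f=2: 7 faults
f=3: 5 faults
f=4: 5 faults
f=5: 5 faults
Smallest f with faults ≤ 5 is 3.

3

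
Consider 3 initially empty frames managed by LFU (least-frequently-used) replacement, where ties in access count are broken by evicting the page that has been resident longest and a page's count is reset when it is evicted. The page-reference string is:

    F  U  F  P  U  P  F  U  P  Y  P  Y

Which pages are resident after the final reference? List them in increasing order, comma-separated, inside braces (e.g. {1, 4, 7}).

F: fault, frames {F}
U: fault, frames {F,U}
F: hit
P: fault, frames {F,U,P}
U: hit
P: hit
F: hit
U: hit
P: hit
Y: fault, evict F, frames {U,P,Y}
P: hit
Y: hit

{P, U, Y}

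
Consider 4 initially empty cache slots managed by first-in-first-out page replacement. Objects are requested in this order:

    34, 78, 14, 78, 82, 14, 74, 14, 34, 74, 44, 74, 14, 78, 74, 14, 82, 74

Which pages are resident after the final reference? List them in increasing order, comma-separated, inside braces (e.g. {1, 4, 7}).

34 -> fault, frames (34)
78 -> fault, frames (34 78)
14 -> fault, frames (34 78 14)
78 -> hit
82 -> fault, frames (34 78 14 82)
14 -> hit
74 -> fault, evict 34, frames (78 14 82 74)
14 -> hit
34 -> fault, evict 78, frames (14 82 74 34)
74 -> hit
44 -> fault, evict 14, frames (82 74 34 44)
74 -> hit
14 -> fault, evict 82, frames (74 34 44 14)
78 -> fault, evict 74, frames (34 44 14 78)
74 -> fault, evict 34, frames (44 14 78 74)
14 -> hit
82 -> fault, evict 44, frames (14 78 74 82)
74 -> hit

{14, 74, 78, 82}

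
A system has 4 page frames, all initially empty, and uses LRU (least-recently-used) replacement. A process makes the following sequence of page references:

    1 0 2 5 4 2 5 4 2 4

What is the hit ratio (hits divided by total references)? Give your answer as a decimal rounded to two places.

1 -> miss, frames {1}
0 -> miss, frames {1,0}
2 -> miss, frames {1,0,2}
5 -> miss, frames {1,0,2,5}
4 -> miss, evict 1, frames {0,2,5,4}
2 -> hit
5 -> hit
4 -> hit
2 -> hit
4 -> hit
Hits: 5 of 10 references → 5/10 = 0.5000.

0.50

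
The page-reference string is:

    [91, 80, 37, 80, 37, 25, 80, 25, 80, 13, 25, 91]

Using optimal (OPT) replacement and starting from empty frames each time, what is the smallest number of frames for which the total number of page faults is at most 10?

f=1: 12 faults
f=2: 6 faults
f=3: 5 faults
f=4: 5 faults
f=5: 5 faults
Smallest f with faults ≤ 10 is 2.

2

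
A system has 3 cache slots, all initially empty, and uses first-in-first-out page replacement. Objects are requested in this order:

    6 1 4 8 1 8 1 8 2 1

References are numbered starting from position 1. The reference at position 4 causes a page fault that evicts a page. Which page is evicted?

6

pos 1: 6 → miss, frames (6)
pos 2: 1 → miss, frames (6 1)
pos 3: 4 → miss, frames (6 1 4)
pos 4: 8 → miss, evict 6, frames (1 4 8)
At position 4, page 6 is evicted.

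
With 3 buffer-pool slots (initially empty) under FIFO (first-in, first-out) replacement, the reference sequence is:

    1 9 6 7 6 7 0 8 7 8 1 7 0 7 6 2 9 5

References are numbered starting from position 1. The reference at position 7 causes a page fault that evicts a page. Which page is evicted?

9

pos 1: 1: fault, frames [1]
pos 2: 9: fault, frames [1, 9]
pos 3: 6: fault, frames [1, 9, 6]
pos 4: 7: fault, evict 1, frames [9, 6, 7]
pos 5: 6: hit
pos 6: 7: hit
pos 7: 0: fault, evict 9, frames [6, 7, 0]
At position 7, page 9 is evicted.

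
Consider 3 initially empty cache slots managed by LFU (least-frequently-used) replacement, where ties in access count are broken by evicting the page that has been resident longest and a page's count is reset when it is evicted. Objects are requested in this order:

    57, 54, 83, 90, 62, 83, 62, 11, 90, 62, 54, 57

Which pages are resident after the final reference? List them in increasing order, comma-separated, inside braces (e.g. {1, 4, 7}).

57 → miss, frames {57}
54 → miss, frames {57,54}
83 → miss, frames {57,54,83}
90 → miss, evict 57, frames {54,83,90}
62 → miss, evict 54, frames {83,90,62}
83 → hit
62 → hit
11 → miss, evict 90, frames {83,62,11}
90 → miss, evict 11, frames {83,62,90}
62 → hit
54 → miss, evict 90, frames {83,62,54}
57 → miss, evict 54, frames {83,62,57}

{57, 62, 83}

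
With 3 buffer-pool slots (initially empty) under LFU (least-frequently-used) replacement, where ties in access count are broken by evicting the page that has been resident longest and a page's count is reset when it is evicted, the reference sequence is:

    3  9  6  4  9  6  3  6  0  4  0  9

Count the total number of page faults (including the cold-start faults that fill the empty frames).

3 -> fault, frames (3)
9 -> fault, frames (3 9)
6 -> fault, frames (3 9 6)
4 -> fault, evict 3, frames (9 6 4)
9 -> hit
6 -> hit
3 -> fault, evict 4, frames (9 6 3)
6 -> hit
0 -> fault, evict 3, frames (9 6 0)
4 -> fault, evict 0, frames (9 6 4)
0 -> fault, evict 4, frames (9 6 0)
9 -> hit
Page faults: 8.

8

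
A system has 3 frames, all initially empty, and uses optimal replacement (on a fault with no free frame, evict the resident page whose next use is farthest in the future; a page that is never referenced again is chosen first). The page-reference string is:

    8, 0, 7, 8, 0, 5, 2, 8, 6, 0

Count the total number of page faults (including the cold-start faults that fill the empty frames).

8: miss, frames {8}
0: miss, frames {8,0}
7: miss, frames {8,0,7}
8: hit
0: hit
5: miss, evict 7, frames {8,0,5}
2: miss, evict 5, frames {8,0,2}
8: hit
6: miss, evict 2, frames {8,0,6}
0: hit
Page faults: 6.

6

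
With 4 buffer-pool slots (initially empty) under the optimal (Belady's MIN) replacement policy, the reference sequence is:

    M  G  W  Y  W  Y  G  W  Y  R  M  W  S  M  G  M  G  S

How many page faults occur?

6

M -> miss, frames (M)
G -> miss, frames (M G)
W -> miss, frames (M G W)
Y -> miss, frames (M G W Y)
W -> hit
Y -> hit
G -> hit
W -> hit
Y -> hit
R -> miss, evict Y, frames (M G W R)
M -> hit
W -> hit
S -> miss, evict R, frames (M G W S)
M -> hit
G -> hit
M -> hit
G -> hit
S -> hit
Page faults: 6.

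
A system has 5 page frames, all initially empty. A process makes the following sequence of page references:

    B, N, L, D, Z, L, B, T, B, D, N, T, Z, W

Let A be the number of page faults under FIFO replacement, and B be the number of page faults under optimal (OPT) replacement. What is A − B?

Under FIFO: F F F F F . . F F . F . . F → 9 faults.
Under OPT: F F F F F . . F . . . . . F → 7 faults.
A − B = 9 − 7 = 2.

2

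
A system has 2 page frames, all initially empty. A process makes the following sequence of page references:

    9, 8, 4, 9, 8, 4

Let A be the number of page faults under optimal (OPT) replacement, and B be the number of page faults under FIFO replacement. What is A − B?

Under OPT: F F F . F . → 4 faults.
Under FIFO: F F F F F F → 6 faults.
A − B = 4 − 6 = -2.

-2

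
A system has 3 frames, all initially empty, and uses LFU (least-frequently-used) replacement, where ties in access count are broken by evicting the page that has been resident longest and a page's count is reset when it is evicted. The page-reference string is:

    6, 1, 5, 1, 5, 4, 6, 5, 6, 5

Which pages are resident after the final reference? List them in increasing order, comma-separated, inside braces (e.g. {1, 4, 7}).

6 → fault, frames [6]
1 → fault, frames [6, 1]
5 → fault, frames [6, 1, 5]
1 → hit
5 → hit
4 → fault, evict 6, frames [1, 5, 4]
6 → fault, evict 4, frames [1, 5, 6]
5 → hit
6 → hit
5 → hit

{1, 5, 6}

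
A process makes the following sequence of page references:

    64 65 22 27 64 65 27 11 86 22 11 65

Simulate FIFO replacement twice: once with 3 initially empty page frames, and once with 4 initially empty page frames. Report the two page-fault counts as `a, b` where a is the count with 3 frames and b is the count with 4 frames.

3 frames: F F F F F F . F F F . F → 10 faults.
4 frames: F F F F . . . F F . . F → 7 faults.
7 < 10: adding a frame reduced faults, as is typical.

10, 7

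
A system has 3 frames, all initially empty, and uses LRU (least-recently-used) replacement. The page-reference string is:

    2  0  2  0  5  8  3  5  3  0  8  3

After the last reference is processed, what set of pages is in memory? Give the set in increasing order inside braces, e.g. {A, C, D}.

{0, 3, 8}

2 → miss, frames [2]
0 → miss, frames [2, 0]
2 → hit
0 → hit
5 → miss, frames [2, 0, 5]
8 → miss, evict 2, frames [0, 5, 8]
3 → miss, evict 0, frames [5, 8, 3]
5 → hit
3 → hit
0 → miss, evict 8, frames [5, 3, 0]
8 → miss, evict 5, frames [3, 0, 8]
3 → hit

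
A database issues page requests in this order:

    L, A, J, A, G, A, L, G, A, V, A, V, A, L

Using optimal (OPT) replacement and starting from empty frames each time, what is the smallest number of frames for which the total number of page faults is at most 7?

f=1: 14 faults
f=2: 8 faults
f=3: 5 faults
f=4: 5 faults
f=5: 5 faults
Smallest f with faults ≤ 7 is 3.

3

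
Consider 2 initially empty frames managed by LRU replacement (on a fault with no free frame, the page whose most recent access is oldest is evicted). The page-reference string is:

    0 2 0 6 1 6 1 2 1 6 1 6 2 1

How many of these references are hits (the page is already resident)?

6

0 -> miss, frames [0]
2 -> miss, frames [0, 2]
0 -> hit
6 -> miss, evict 2, frames [0, 6]
1 -> miss, evict 0, frames [6, 1]
6 -> hit
1 -> hit
2 -> miss, evict 6, frames [1, 2]
1 -> hit
6 -> miss, evict 2, frames [1, 6]
1 -> hit
6 -> hit
2 -> miss, evict 1, frames [6, 2]
1 -> miss, evict 6, frames [2, 1]
Hits: 6.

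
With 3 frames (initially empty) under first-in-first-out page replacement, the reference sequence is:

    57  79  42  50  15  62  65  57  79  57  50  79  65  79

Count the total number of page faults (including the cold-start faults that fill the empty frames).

11

57 → miss, frames (57)
79 → miss, frames (57 79)
42 → miss, frames (57 79 42)
50 → miss, evict 57, frames (79 42 50)
15 → miss, evict 79, frames (42 50 15)
62 → miss, evict 42, frames (50 15 62)
65 → miss, evict 50, frames (15 62 65)
57 → miss, evict 15, frames (62 65 57)
79 → miss, evict 62, frames (65 57 79)
57 → hit
50 → miss, evict 65, frames (57 79 50)
79 → hit
65 → miss, evict 57, frames (79 50 65)
79 → hit
Page faults: 11.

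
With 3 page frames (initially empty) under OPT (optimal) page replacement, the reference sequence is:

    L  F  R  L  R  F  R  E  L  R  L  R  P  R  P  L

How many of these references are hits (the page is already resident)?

11

L → miss, frames {L}
F → miss, frames {L,F}
R → miss, frames {L,F,R}
L → hit
R → hit
F → hit
R → hit
E → miss, evict F, frames {L,R,E}
L → hit
R → hit
L → hit
R → hit
P → miss, evict E, frames {L,R,P}
R → hit
P → hit
L → hit
Hits: 11.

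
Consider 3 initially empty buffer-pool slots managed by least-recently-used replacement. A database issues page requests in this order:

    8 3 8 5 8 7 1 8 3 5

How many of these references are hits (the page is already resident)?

3

8: miss, frames [8]
3: miss, frames [8, 3]
8: hit
5: miss, frames [3, 8, 5]
8: hit
7: miss, evict 3, frames [5, 8, 7]
1: miss, evict 5, frames [8, 7, 1]
8: hit
3: miss, evict 7, frames [1, 8, 3]
5: miss, evict 1, frames [8, 3, 5]
Hits: 3.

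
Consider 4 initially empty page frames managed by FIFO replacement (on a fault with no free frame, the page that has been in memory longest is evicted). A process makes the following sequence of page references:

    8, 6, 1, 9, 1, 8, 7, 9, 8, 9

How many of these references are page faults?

8: miss, frames {8}
6: miss, frames {8,6}
1: miss, frames {8,6,1}
9: miss, frames {8,6,1,9}
1: hit
8: hit
7: miss, evict 8, frames {6,1,9,7}
9: hit
8: miss, evict 6, frames {1,9,7,8}
9: hit
Page faults: 6.

6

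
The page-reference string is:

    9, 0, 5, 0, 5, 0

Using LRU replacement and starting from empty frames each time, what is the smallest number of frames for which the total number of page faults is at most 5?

f=1: 6 faults
f=2: 3 faults
f=3: 3 faults
Smallest f with faults ≤ 5 is 2.

2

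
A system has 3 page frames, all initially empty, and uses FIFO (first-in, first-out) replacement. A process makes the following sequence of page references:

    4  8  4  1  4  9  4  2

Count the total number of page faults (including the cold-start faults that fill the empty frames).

4 → fault, frames (4)
8 → fault, frames (4 8)
4 → hit
1 → fault, frames (4 8 1)
4 → hit
9 → fault, evict 4, frames (8 1 9)
4 → fault, evict 8, frames (1 9 4)
2 → fault, evict 1, frames (9 4 2)
Page faults: 6.

6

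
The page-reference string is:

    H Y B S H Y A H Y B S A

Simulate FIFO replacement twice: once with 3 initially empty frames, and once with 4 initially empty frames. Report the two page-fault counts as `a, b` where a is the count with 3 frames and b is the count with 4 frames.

9, 10

3 frames: F F F F F F F . . F F . → 9 faults.
4 frames: F F F F . . F F F F F F → 10 faults.
10 > 9: adding a frame increased faults — Belady's anomaly.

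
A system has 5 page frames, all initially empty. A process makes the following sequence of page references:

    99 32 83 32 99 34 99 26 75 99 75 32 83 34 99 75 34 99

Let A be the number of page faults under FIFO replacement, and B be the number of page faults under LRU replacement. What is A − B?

Under FIFO: F F F . . F . F F F . F F F . . . . → 10 faults.
Under LRU: F F F . . F . F F . . . F F . . . . → 8 faults.
A − B = 10 − 8 = 2.

2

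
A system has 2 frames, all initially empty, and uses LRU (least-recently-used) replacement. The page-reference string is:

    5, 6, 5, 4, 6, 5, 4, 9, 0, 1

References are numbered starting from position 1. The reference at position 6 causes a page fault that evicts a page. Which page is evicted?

4

pos 1: 5 -> miss, frames [5]
pos 2: 6 -> miss, frames [5, 6]
pos 3: 5 -> hit
pos 4: 4 -> miss, evict 6, frames [5, 4]
pos 5: 6 -> miss, evict 5, frames [4, 6]
pos 6: 5 -> miss, evict 4, frames [6, 5]
At position 6, page 4 is evicted.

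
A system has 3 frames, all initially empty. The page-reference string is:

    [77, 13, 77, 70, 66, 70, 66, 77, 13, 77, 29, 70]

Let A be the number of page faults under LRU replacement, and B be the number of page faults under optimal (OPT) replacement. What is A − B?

1

Under LRU: F F . F F . . . F . F F → 7 faults.
Under OPT: F F . F F . . . F . F . → 6 faults.
A − B = 7 − 6 = 1.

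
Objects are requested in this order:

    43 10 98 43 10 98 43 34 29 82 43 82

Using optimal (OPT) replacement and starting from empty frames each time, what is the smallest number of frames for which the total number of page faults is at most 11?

2

f=1: 12 faults
f=2: 8 faults
f=3: 6 faults
f=4: 6 faults
f=5: 6 faults
f=6: 6 faults
Smallest f with faults ≤ 11 is 2.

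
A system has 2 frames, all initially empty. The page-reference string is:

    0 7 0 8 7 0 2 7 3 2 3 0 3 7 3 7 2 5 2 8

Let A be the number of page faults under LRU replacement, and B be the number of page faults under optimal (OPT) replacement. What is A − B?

Under LRU: F F . F F F F F F F . F . F . . F F . F → 14 faults.
Under OPT: F F . F . F F . F . . F . F . . F F . F → 11 faults.
A − B = 14 − 11 = 3.

3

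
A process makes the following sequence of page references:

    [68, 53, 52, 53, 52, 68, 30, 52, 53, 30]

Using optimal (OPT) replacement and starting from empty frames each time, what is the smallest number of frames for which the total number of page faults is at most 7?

f=1: 10 faults
f=2: 6 faults
f=3: 4 faults
f=4: 4 faults
Smallest f with faults ≤ 7 is 2.

2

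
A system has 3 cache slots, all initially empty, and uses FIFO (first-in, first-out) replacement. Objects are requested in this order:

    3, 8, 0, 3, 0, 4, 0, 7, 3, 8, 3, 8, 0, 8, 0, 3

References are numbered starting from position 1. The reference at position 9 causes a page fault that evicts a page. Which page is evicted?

pos 1: 3 → fault, frames {3}
pos 2: 8 → fault, frames {3,8}
pos 3: 0 → fault, frames {3,8,0}
pos 4: 3 → hit
pos 5: 0 → hit
pos 6: 4 → fault, evict 3, frames {8,0,4}
pos 7: 0 → hit
pos 8: 7 → fault, evict 8, frames {0,4,7}
pos 9: 3 → fault, evict 0, frames {4,7,3}
At position 9, page 0 is evicted.

0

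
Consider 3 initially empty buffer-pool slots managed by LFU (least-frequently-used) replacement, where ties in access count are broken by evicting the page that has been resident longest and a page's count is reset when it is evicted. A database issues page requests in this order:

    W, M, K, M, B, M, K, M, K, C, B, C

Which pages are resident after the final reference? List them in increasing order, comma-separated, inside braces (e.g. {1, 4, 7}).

{C, K, M}

W: miss, frames [W]
M: miss, frames [W, M]
K: miss, frames [W, M, K]
M: hit
B: miss, evict W, frames [M, K, B]
M: hit
K: hit
M: hit
K: hit
C: miss, evict B, frames [M, K, C]
B: miss, evict C, frames [M, K, B]
C: miss, evict B, frames [M, K, C]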